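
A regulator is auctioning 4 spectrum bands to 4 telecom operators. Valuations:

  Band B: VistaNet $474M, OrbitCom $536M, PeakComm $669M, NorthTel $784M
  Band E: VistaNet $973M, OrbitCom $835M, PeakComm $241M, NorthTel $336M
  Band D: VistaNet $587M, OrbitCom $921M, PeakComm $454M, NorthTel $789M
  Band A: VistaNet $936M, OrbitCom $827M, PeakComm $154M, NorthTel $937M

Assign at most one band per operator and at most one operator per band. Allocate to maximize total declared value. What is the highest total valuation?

This is a one-to-one assignment (maximum-weight bipartite matching).
Optimal: VistaNet→Band E ($973M), OrbitCom→Band D ($921M), PeakComm→Band B ($669M), NorthTel→Band A ($937M) — total 973+921+669+937 = $3500M.
Column-greedy (each band in turn goes to its best remaining operator) gives $2832M, worse by 668.
Swapping VistaNet↔NorthTel (VistaNet→Band A $936M, NorthTel→Band E $336M) loses 638.

Maximum total: $3500M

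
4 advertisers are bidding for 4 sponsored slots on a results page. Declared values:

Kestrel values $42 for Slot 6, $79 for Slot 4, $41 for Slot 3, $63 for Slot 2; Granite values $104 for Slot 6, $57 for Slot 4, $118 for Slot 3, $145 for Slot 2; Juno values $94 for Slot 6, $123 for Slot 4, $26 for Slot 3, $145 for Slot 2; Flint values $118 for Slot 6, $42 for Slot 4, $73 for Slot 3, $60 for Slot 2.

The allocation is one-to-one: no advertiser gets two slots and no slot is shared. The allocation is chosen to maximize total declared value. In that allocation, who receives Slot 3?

Granite receives Slot 3.

This is the linear assignment problem.
Optimal: Kestrel→Slot 4 ($79), Granite→Slot 3 ($118), Juno→Slot 2 ($145), Flint→Slot 6 ($118) — total 79+118+145+118 = $460.
Max-entry greedy (repeatedly take the single best remaining cell) gives $427, worse by 33.
Swapping Granite↔Kestrel (Granite→Slot 4 $57, Kestrel→Slot 3 $41) loses 99.
Granite's own top slot is Slot 2 ($145), but forcing Granite→Slot 2 and reassigning the rest optimally gives only $427 — worse by 33.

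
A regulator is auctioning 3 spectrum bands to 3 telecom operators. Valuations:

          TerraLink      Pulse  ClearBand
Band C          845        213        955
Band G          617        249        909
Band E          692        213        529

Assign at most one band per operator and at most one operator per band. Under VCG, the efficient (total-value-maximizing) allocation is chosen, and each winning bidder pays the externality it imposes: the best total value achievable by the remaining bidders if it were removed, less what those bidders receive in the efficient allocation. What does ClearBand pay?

Efficient allocation: TerraLink→Band C ($845M), Pulse→Band E ($213M), ClearBand→Band G ($909M); total welfare W = $1967M.
ClearBand receives Band G at value $909M, so the others get W − 909 = $1058M.
Without ClearBand: best allocation of the remaining 2 bidders over all 3 bands is TerraLink→Band C ($845M), Pulse→Band G ($249M), total $1094M.
VCG payment = (others' best without ClearBand) − (others' welfare with ClearBand) = 1094 − 1058 = $36M.

ClearBand pays $36M.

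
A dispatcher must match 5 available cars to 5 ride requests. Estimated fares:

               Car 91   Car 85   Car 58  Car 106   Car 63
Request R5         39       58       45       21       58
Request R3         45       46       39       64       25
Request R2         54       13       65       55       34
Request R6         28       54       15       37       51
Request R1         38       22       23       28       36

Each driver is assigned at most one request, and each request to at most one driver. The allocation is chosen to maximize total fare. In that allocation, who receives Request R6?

Car 85 receives Request R6.

This is a one-to-one assignment (maximum-weight bipartite matching).
Optimal: Car 91→Request R1 ($38), Car 85→Request R6 ($54), Car 58→Request R2 ($65), Car 106→Request R3 ($64), Car 63→Request R5 ($58) — total 38+54+65+64+58 = $279.
Next-best assignment: Car 91→Request R1, Car 85→Request R5, Car 58→Request R2, Car 106→Request R3, Car 63→Request R6 = $276.
Checked against all permutations: $279 is optimal.
Car 85's own top request is Request R5 ($58), but forcing Car 85→Request R5 and reassigning the rest optimally gives only $276 — worse by 3.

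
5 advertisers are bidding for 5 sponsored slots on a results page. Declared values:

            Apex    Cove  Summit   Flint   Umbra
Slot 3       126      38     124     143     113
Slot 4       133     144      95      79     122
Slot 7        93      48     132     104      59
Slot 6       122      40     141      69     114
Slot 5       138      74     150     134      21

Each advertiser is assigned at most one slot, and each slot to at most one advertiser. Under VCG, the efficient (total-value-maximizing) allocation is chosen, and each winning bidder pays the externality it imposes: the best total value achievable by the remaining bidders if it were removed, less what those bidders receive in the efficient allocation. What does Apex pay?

Apex pays $18.

Efficient allocation: Apex→Slot 5 ($138), Cove→Slot 4 ($144), Summit→Slot 7 ($132), Flint→Slot 3 ($143), Umbra→Slot 6 ($114); total welfare W = $671.
Apex receives Slot 5 at value $138, so the others get W − 138 = $533.
Without Apex: best allocation of the remaining 4 bidders over all 5 slots is Cove→Slot 4 ($144), Summit→Slot 5 ($150), Flint→Slot 3 ($143), Umbra→Slot 6 ($114), total $551.
VCG payment = (others' best without Apex) − (others' welfare with Apex) = 551 − 533 = $18.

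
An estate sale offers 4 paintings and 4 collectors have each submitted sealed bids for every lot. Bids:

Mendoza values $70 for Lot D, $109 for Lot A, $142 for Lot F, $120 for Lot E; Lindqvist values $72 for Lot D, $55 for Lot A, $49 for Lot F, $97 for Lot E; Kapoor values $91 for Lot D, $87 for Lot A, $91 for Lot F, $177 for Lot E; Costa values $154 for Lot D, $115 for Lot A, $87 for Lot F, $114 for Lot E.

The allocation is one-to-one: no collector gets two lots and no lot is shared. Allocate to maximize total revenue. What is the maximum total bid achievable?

Treat this as an assignment problem: match each collector to one lot.
Optimal: Mendoza→Lot F ($142), Lindqvist→Lot A ($55), Kapoor→Lot E ($177), Costa→Lot D ($154) — total 142+55+177+154 = $528.
Column-greedy (each lot in turn goes to its best remaining collector) gives $451, worse by 77.
Swapping Costa↔Mendoza (Costa→Lot F $87, Mendoza→Lot D $70) loses 139.
Every other assignment is strictly worse.

Maximum total: $528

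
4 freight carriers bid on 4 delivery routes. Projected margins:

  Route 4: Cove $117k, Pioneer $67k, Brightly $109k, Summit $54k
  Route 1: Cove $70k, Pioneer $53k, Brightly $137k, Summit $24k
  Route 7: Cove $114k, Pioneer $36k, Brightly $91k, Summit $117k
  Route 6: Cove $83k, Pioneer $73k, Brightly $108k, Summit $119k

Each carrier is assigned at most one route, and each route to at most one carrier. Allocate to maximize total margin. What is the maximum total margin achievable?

Max total: $444k

Optimal: Cove→Route 4 ($117k), Pioneer→Route 6 ($73k), Brightly→Route 1 ($137k), Summit→Route 7 ($117k) — total 117+73+137+117 = $444k.
Max-entry greedy (repeatedly take the single best remaining cell) gives $409k, worse by 35.
Next-best assignment: Cove→Route 7, Pioneer→Route 4, Brightly→Route 1, Summit→Route 6 = $437k.
No other one-to-one assignment exceeds $444k.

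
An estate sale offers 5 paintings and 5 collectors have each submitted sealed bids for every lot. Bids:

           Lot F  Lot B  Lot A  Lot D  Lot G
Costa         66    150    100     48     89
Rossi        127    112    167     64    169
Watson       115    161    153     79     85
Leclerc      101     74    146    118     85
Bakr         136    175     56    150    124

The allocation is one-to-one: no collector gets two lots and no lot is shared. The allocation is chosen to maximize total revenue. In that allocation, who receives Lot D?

This is a one-to-one assignment (maximum-weight bipartite matching).
Optimal: Costa→Lot B ($150), Rossi→Lot G ($169), Watson→Lot F ($115), Leclerc→Lot A ($146), Bakr→Lot D ($150) — total 150+169+115+146+150 = $730.
Column-greedy (each lot in turn goes to its best remaining collector) gives $671, worse by 59.
Checked against all permutations: $730 is optimal.
Bakr's own top lot is Lot B ($175), but forcing Bakr→Lot B and reassigning the rest optimally gives only $681 — worse by 49.

Bakr receives Lot D.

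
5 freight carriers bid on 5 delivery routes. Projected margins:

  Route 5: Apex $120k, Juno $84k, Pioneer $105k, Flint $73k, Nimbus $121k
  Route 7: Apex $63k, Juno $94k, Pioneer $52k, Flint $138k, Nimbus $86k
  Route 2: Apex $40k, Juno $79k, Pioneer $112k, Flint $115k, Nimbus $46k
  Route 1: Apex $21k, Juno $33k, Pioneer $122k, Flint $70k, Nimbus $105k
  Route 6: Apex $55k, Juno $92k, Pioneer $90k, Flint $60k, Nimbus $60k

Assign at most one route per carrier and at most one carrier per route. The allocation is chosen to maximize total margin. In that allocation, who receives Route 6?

Juno receives Route 6.

Treat this as an assignment problem: match each carrier to one route.
Optimal: Apex→Route 5 ($120k), Juno→Route 6 ($92k), Pioneer→Route 2 ($112k), Flint→Route 7 ($138k), Nimbus→Route 1 ($105k) — total 120+92+112+138+105 = $567k.
Row-greedy (each carrier in turn takes its best remaining route) gives $511k, worse by 56.
Next-best assignment: Apex→Route 5, Juno→Route 6, Pioneer→Route 1, Flint→Route 2, Nimbus→Route 7 = $535k.
Checked against all permutations: $567k is optimal.
Juno's own top route is Route 7 ($94k), but forcing Juno→Route 7 and reassigning the rest optimally gives only $524k — worse by 43.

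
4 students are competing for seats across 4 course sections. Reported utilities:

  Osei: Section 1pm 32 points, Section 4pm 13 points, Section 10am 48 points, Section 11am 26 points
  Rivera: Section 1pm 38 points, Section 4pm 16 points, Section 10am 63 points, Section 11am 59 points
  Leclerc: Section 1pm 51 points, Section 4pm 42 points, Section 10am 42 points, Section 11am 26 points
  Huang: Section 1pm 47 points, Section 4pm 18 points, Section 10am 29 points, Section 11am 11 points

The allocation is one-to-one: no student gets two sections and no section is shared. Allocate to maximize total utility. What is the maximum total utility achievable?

Maximum total: 196 points

Optimal: Osei→Section 10am (48 points), Rivera→Section 11am (59 points), Leclerc→Section 4pm (42 points), Huang→Section 1pm (47 points) — total 48+59+42+47 = 196 points.
Row-greedy (each student in turn takes its best remaining section) gives 176 points, worse by 20.
Swapping Huang↔Osei (Huang→Section 10am 29 points, Osei→Section 1pm 32 points) loses 34.
Checked against all permutations: 196 points is optimal.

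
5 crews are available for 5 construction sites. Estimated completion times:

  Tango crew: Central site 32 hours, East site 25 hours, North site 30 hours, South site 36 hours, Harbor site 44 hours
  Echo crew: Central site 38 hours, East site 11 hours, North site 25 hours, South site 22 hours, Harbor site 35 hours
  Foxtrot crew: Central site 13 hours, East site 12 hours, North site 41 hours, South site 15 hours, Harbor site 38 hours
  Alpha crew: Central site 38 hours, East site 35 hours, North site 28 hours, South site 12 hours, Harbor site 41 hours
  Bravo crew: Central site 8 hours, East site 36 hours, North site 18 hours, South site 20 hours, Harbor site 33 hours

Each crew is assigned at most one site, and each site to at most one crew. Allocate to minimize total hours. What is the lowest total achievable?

Min total: 97 hours

Optimal: Tango crew→North site (30 hours), Echo crew→Harbor site (35 hours), Foxtrot crew→East site (12 hours), Alpha crew→South site (12 hours), Bravo crew→Central site (8 hours) — total 30+35+12+12+8 = 97 hours.
Row-greedy (each crew in turn takes its cheapest remaining site) gives 121 hours, worse by 24.
Every other assignment is strictly worse.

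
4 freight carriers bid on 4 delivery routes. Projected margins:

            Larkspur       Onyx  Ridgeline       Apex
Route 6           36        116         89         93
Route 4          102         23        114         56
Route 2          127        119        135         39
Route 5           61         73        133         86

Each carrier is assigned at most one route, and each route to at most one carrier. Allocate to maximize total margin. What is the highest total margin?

This is the linear assignment problem.
Optimal: Larkspur→Route 4 ($102k), Onyx→Route 2 ($119k), Ridgeline→Route 5 ($133k), Apex→Route 6 ($93k) — total 102+119+133+93 = $447k.
Row-greedy (each carrier in turn takes its best remaining route) gives $432k, worse by 15.
Next-best assignment: Larkspur→Route 2, Onyx→Route 6, Ridgeline→Route 4, Apex→Route 5 = $443k.
No other one-to-one assignment exceeds $447k.

Maximum total: $447k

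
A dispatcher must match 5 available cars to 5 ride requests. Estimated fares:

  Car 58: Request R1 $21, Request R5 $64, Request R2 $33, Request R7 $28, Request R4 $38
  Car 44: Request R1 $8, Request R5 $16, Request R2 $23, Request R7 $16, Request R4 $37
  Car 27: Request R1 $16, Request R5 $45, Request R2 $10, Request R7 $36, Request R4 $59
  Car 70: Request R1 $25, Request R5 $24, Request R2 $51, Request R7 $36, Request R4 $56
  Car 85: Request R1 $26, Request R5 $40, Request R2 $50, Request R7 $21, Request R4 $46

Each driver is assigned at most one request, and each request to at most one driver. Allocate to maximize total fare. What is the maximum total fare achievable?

Maximum total: $217

Optimal: Car 58→Request R5 ($64), Car 44→Request R1 ($8), Car 27→Request R4 ($59), Car 70→Request R7 ($36), Car 85→Request R2 ($50) — total 64+8+59+36+50 = $217.
Row-greedy (each driver in turn takes its best remaining request) gives $214, worse by 3.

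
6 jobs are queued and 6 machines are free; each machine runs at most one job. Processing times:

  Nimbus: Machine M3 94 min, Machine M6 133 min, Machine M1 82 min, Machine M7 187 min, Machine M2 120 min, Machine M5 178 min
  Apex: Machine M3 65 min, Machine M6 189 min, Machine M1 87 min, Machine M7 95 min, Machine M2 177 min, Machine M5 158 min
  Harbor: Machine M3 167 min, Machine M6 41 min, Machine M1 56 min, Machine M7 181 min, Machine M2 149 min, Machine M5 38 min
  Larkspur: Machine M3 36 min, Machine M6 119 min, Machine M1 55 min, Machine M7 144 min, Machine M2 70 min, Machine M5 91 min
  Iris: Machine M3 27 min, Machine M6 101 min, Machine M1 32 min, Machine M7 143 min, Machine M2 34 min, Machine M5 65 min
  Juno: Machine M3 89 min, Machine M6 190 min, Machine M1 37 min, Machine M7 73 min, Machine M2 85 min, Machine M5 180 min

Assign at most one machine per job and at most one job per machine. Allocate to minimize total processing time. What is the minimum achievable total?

Optimal: Nimbus→Machine M6 (133 min), Apex→Machine M7 (95 min), Harbor→Machine M5 (38 min), Larkspur→Machine M3 (36 min), Iris→Machine M2 (34 min), Juno→Machine M1 (37 min) — total 133+95+38+36+34+37 = 373 min.

Minimum total: 373 min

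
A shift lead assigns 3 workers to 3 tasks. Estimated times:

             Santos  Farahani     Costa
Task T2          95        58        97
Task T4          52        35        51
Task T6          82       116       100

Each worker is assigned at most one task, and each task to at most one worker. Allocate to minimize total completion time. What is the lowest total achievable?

Min total: 191 min

Optimal: Santos→Task T6 (82 min), Farahani→Task T2 (58 min), Costa→Task T4 (51 min) — total 82+58+51 = 191 min.
Row-greedy (each worker in turn takes its cheapest remaining task) gives 210 min, worse by 19.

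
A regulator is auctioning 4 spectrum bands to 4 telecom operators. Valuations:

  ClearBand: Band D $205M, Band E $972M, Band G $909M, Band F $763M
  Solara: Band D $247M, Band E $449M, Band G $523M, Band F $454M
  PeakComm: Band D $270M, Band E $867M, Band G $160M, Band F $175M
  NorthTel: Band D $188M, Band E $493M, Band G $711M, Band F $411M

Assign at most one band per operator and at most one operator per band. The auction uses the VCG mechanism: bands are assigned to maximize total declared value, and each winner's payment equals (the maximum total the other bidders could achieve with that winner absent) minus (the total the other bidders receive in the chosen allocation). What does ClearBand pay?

Efficient allocation: ClearBand→Band F ($763M), Solara→Band D ($247M), PeakComm→Band E ($867M), NorthTel→Band G ($711M); total welfare W = $2588M.
ClearBand receives Band F at value $763M, so the others get W − 763 = $1825M.
Without ClearBand: best allocation of the remaining 3 bidders over all 4 bands is Solara→Band F ($454M), PeakComm→Band E ($867M), NorthTel→Band G ($711M), total $2032M.
VCG payment = (others' best without ClearBand) − (others' welfare with ClearBand) = 2032 − 1825 = $207M.

ClearBand pays $207M.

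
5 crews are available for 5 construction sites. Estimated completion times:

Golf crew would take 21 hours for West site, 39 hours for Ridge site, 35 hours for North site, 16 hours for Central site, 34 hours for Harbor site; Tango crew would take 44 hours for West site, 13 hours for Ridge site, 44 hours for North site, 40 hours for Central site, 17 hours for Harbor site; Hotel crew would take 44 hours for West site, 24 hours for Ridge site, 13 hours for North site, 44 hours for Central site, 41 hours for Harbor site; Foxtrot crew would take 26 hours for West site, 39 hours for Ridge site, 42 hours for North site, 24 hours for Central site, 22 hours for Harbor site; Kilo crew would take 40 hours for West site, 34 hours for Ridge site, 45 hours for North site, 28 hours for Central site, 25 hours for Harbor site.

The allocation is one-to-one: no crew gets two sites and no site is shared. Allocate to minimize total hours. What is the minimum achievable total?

Optimal: Golf crew→Central site (16 hours), Tango crew→Ridge site (13 hours), Hotel crew→North site (13 hours), Foxtrot crew→West site (26 hours), Kilo crew→Harbor site (25 hours) — total 16+13+13+26+25 = 93 hours.
Min-entry greedy (repeatedly take the single cheapest remaining cell) gives 104 hours, worse by 11.
Checked against all permutations: 93 hours is optimal.

Min total: 93 hours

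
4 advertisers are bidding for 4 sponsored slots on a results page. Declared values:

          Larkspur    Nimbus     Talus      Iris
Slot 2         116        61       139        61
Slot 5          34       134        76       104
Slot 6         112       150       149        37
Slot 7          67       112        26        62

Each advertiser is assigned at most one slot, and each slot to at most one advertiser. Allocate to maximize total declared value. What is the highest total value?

Maximum total: $481

Optimal: Larkspur→Slot 2 ($116), Nimbus→Slot 7 ($112), Talus→Slot 6 ($149), Iris→Slot 5 ($104) — total 116+112+149+104 = $481.
Column-greedy (each slot in turn goes to its best remaining advertiser) gives $447, worse by 34.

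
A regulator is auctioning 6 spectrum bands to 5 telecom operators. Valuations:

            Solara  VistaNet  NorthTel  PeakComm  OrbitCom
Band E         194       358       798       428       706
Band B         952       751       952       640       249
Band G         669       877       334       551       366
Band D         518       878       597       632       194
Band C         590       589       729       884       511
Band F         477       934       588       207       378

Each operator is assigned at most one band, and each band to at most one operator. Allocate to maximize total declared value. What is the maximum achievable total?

Maximum total: $4145M

Optimal: Solara→Band G ($669M), VistaNet→Band F ($934M), NorthTel→Band B ($952M), PeakComm→Band C ($884M), OrbitCom→Band E ($706M) — total 669+934+952+884+706 = $4145M.
Row-greedy (each operator in turn takes its best remaining band) gives $3934M, worse by 211.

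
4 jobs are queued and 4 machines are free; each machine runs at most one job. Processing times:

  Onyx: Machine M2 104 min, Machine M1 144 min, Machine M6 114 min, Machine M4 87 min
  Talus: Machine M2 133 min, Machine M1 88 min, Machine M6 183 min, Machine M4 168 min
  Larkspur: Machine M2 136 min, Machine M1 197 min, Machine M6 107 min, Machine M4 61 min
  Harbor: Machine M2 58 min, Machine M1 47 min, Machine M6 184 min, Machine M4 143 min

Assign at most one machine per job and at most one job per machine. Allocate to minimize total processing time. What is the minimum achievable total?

Minimum total: 321 min

Optimal: Onyx→Machine M6 (114 min), Talus→Machine M1 (88 min), Larkspur→Machine M4 (61 min), Harbor→Machine M2 (58 min) — total 114+88+61+58 = 321 min.
Min-entry greedy (repeatedly take the single cheapest remaining cell) gives 395 min, worse by 74.
Next-best assignment: Onyx→Machine M4, Talus→Machine M1, Larkspur→Machine M6, Harbor→Machine M2 = 340 min.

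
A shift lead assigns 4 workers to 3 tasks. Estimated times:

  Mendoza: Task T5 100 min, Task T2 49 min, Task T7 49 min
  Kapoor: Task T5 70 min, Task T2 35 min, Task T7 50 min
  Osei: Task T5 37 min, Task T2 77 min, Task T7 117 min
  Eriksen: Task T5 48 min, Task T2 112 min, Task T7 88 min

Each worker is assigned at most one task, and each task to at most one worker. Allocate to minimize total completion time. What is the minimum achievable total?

Optimal: Osei→Task T5 (37 min), Kapoor→Task T2 (35 min), Mendoza→Task T7 (49 min) — total 37+35+49 = 121 min.
Row-greedy (each worker in turn takes its cheapest remaining task) gives 136 min, worse by 15.
Next-best assignment: Eriksen→Task T5, Kapoor→Task T2, Mendoza→Task T7 = 132 min.
Swapping Kapoor↔Mendoza (Kapoor→Task T7 50 min, Mendoza→Task T2 49 min) adds 15.
Checked against all permutations: 121 min is optimal.

Min total: 121 min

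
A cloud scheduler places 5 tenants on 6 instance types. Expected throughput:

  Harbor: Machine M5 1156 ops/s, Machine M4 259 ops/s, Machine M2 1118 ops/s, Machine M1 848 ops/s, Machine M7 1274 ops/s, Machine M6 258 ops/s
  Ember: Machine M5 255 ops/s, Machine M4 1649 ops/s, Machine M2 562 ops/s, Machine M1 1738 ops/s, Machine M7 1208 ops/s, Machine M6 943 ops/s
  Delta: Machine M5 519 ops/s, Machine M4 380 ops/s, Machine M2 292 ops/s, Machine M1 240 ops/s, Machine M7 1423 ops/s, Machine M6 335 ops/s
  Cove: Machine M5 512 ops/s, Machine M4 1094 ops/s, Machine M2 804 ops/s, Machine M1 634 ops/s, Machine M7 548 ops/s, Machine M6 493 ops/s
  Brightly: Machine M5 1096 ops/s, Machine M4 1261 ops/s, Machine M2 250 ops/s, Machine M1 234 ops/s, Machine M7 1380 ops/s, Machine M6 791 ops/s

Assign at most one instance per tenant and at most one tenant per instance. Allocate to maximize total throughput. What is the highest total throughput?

Maximum total: 6469 ops/s

Optimal: Harbor→Machine M2 (1118 ops/s), Ember→Machine M1 (1738 ops/s), Delta→Machine M7 (1423 ops/s), Cove→Machine M4 (1094 ops/s), Brightly→Machine M5 (1096 ops/s) — total 1118+1738+1423+1094+1096 = 6469 ops/s.
Column-greedy (each instance in turn goes to its best remaining tenant) gives 5229 ops/s, worse by 1240.
Every other assignment is strictly worse.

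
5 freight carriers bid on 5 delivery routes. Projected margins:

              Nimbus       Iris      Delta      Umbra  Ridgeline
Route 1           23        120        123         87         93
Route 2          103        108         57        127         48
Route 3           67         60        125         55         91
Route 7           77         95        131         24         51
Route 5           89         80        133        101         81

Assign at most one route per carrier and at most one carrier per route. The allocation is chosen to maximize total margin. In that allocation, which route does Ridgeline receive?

This is a one-to-one assignment (maximum-weight bipartite matching).
Optimal: Nimbus→Route 5 ($89k), Iris→Route 1 ($120k), Delta→Route 7 ($131k), Umbra→Route 2 ($127k), Ridgeline→Route 3 ($91k) — total 89+120+131+127+91 = $558k.
Max-entry greedy (repeatedly take the single best remaining cell) gives $548k, worse by 10.
No other one-to-one assignment exceeds $558k.
Ridgeline's own top route is Route 1 ($93k), but forcing Ridgeline→Route 1 and reassigning the rest optimally gives only $529k — worse by 29.

Ridgeline receives Route 3.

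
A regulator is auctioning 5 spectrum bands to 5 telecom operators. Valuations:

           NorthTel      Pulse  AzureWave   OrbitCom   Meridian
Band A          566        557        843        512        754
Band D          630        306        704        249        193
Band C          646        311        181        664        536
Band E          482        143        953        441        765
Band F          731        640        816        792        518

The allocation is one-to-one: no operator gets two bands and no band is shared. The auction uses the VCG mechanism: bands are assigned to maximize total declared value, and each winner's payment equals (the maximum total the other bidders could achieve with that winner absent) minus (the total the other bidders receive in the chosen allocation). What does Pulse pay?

Pulse pays $144M.

Efficient allocation: NorthTel→Band D ($630M), Pulse→Band F ($640M), AzureWave→Band E ($953M), OrbitCom→Band C ($664M), Meridian→Band A ($754M); total welfare W = $3641M.
Pulse receives Band F at value $640M, so the others get W − 640 = $3001M.
Without Pulse: best allocation of the remaining 4 bidders over all 5 bands is NorthTel→Band C ($646M), AzureWave→Band E ($953M), OrbitCom→Band F ($792M), Meridian→Band A ($754M), total $3145M.
VCG payment = (others' best without Pulse) − (others' welfare with Pulse) = 3145 − 3001 = $144M.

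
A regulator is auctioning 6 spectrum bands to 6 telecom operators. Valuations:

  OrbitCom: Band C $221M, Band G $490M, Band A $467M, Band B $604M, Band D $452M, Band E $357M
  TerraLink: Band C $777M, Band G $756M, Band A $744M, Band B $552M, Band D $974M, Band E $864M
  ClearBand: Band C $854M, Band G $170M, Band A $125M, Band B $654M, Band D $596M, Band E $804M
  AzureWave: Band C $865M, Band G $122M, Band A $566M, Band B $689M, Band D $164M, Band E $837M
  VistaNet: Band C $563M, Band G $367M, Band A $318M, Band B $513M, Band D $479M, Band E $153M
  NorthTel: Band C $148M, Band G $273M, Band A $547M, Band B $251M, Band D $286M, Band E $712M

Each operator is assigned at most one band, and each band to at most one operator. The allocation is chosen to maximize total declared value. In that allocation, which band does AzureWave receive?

AzureWave receives Band E.

Optimal: OrbitCom→Band G ($490M), TerraLink→Band D ($974M), ClearBand→Band C ($854M), AzureWave→Band E ($837M), VistaNet→Band B ($513M), NorthTel→Band A ($547M) — total 490+974+854+837+513+547 = $4215M.
Max-entry greedy (repeatedly take the single best remaining cell) gives $4161M, worse by 54.
Next-best assignment: OrbitCom→Band G, TerraLink→Band D, ClearBand→Band E, AzureWave→Band C, VistaNet→Band B, NorthTel→Band A = $4193M.
AzureWave's own top band is Band C ($865M), but forcing AzureWave→Band C and reassigning the rest optimally gives only $4193M — worse by 22.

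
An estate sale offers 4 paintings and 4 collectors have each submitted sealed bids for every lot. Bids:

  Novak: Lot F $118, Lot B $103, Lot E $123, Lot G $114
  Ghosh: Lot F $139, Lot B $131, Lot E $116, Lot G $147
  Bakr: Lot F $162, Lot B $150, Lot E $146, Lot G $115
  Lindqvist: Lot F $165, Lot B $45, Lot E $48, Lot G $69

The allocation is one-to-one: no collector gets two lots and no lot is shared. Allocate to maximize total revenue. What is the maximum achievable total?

Max total: $585

Optimal: Novak→Lot E ($123), Ghosh→Lot G ($147), Bakr→Lot B ($150), Lindqvist→Lot F ($165) — total 123+147+150+165 = $585.
Row-greedy (each collector in turn takes its best remaining lot) gives $477, worse by 108.
Swapping Lindqvist↔Ghosh (Lindqvist→Lot G $69, Ghosh→Lot F $139) loses 104.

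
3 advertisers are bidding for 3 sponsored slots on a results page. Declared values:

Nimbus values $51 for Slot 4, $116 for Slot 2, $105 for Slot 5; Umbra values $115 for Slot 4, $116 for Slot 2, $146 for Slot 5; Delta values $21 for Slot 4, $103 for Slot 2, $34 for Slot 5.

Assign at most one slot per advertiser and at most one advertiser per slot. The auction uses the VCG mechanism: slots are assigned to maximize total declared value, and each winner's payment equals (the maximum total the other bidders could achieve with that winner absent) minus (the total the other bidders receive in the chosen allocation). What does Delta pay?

Delta pays $42.

Efficient allocation: Nimbus→Slot 5 ($105), Umbra→Slot 4 ($115), Delta→Slot 2 ($103); total welfare W = $323.
Delta receives Slot 2 at value $103, so the others get W − 103 = $220.
Without Delta: best allocation of the remaining 2 bidders over all 3 slots is Nimbus→Slot 2 ($116), Umbra→Slot 5 ($146), total $262.
VCG payment = (others' best without Delta) − (others' welfare with Delta) = 262 − 220 = $42.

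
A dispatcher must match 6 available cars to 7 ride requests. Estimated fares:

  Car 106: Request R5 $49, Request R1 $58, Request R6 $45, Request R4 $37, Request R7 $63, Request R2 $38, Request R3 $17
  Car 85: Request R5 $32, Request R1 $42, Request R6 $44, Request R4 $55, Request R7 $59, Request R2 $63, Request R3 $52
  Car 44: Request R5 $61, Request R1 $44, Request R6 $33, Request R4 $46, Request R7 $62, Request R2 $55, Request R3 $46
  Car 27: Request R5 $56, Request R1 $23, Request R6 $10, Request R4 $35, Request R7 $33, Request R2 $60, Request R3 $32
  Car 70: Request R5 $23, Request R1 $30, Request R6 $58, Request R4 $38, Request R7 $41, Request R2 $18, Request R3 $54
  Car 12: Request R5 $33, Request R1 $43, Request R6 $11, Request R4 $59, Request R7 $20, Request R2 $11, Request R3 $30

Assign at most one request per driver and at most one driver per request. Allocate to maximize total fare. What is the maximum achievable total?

Max total: $356

Optimal: Car 106→Request R1 ($58), Car 85→Request R2 ($63), Car 44→Request R7 ($62), Car 27→Request R5 ($56), Car 70→Request R6 ($58), Car 12→Request R4 ($59) — total 58+63+62+56+58+59 = $356.
Column-greedy (each request in turn goes to its best remaining driver) gives $355, worse by 1.
Next-best assignment: Car 106→Request R1, Car 85→Request R7, Car 44→Request R5, Car 27→Request R2, Car 70→Request R6, Car 12→Request R4 = $355.
Swapping Car 27↔Car 44 (Car 27→Request R7 $33, Car 44→Request R5 $61) loses 24.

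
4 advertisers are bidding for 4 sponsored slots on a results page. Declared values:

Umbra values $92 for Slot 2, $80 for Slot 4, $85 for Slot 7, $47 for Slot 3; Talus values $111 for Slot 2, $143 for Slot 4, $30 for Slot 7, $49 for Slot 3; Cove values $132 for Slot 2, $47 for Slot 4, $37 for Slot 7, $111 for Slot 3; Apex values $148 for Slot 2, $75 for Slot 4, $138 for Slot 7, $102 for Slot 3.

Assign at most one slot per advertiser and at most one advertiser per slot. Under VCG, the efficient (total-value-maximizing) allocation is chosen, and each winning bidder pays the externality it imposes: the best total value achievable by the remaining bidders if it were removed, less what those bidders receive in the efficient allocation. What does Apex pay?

Efficient allocation: Umbra→Slot 7 ($85), Talus→Slot 4 ($143), Cove→Slot 3 ($111), Apex→Slot 2 ($148); total welfare W = $487.
Apex receives Slot 2 at value $148, so the others get W − 148 = $339.
Without Apex: best allocation of the remaining 3 bidders over all 4 slots is Umbra→Slot 7 ($85), Talus→Slot 4 ($143), Cove→Slot 2 ($132), total $360.
VCG payment = (others' best without Apex) − (others' welfare with Apex) = 360 − 339 = $21.

Apex pays $21.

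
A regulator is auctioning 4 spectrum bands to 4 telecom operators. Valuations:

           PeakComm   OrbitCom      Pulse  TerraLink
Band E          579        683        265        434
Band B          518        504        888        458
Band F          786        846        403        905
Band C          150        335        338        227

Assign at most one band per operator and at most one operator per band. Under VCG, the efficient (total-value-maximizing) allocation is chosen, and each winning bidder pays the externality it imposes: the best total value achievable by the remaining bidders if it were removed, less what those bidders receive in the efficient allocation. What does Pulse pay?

Pulse pays $287M.

Efficient allocation: PeakComm→Band E ($579M), OrbitCom→Band C ($335M), Pulse→Band B ($888M), TerraLink→Band F ($905M); total welfare W = $2707M.
Pulse receives Band B at value $888M, so the others get W − 888 = $1819M.
Without Pulse: best allocation of the remaining 3 bidders over all 4 bands is PeakComm→Band B ($518M), OrbitCom→Band E ($683M), TerraLink→Band F ($905M), total $2106M.
VCG payment = (others' best without Pulse) − (others' welfare with Pulse) = 2106 − 1819 = $287M.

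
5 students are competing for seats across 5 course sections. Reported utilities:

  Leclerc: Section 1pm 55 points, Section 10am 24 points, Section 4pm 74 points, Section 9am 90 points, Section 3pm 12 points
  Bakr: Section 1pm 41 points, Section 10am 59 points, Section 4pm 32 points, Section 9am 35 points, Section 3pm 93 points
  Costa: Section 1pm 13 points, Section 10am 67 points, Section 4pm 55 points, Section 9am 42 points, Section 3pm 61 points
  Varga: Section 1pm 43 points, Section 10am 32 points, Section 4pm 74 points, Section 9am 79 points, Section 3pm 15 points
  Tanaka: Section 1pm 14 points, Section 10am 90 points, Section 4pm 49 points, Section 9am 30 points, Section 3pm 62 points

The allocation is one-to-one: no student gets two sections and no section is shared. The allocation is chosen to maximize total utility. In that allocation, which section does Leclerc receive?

Leclerc receives Section 1pm.

Optimal: Leclerc→Section 1pm (55 points), Bakr→Section 3pm (93 points), Costa→Section 4pm (55 points), Varga→Section 9am (79 points), Tanaka→Section 10am (90 points) — total 55+93+55+79+90 = 372 points.
Column-greedy (each section in turn goes to its best remaining student) gives 354 points, worse by 18.
No other one-to-one assignment exceeds 372 points.
Leclerc's own top section is Section 9am (90 points), but forcing Leclerc→Section 9am and reassigning the rest optimally gives only 371 points — worse by 1.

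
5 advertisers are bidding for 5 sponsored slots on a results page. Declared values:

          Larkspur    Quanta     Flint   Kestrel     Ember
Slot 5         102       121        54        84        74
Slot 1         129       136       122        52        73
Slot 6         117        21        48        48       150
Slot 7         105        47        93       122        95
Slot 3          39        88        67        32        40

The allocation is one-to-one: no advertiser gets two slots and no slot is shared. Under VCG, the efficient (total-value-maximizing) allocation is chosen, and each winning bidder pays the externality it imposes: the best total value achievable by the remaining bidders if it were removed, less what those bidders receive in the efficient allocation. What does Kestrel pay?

Efficient allocation: Larkspur→Slot 1 ($129), Quanta→Slot 5 ($121), Flint→Slot 3 ($67), Kestrel→Slot 7 ($122), Ember→Slot 6 ($150); total welfare W = $589.
Kestrel receives Slot 7 at value $122, so the others get W − 122 = $467.
Without Kestrel: best allocation of the remaining 4 bidders over all 5 slots is Larkspur→Slot 7 ($105), Quanta→Slot 5 ($121), Flint→Slot 1 ($122), Ember→Slot 6 ($150), total $498.
VCG payment = (others' best without Kestrel) − (others' welfare with Kestrel) = 498 − 467 = $31.

Kestrel pays $31.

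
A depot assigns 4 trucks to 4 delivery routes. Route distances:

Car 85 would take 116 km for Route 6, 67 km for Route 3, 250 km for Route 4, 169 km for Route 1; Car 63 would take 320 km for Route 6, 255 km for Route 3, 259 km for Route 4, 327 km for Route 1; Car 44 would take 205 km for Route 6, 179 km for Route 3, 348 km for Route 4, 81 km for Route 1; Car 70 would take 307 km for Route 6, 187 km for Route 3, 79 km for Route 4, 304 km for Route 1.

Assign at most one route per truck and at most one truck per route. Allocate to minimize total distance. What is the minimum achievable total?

Min total: 531 km

Optimal: Car 85→Route 6 (116 km), Car 63→Route 3 (255 km), Car 44→Route 1 (81 km), Car 70→Route 4 (79 km) — total 116+255+81+79 = 531 km.
Row-greedy (each truck in turn takes its cheapest remaining route) gives 714 km, worse by 183.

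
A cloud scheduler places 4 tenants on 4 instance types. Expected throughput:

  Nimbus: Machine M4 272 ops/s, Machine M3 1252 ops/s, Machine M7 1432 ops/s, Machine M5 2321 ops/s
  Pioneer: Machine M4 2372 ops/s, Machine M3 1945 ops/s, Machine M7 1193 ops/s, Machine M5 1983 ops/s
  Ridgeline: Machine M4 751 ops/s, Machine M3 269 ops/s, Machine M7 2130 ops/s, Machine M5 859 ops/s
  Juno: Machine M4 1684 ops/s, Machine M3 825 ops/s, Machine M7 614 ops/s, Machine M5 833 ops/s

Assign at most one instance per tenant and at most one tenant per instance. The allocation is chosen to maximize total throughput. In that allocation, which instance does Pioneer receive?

Pioneer receives Machine M3.

Treat this as an assignment problem: match each tenant to one instance.
Optimal: Nimbus→Machine M5 (2321 ops/s), Pioneer→Machine M3 (1945 ops/s), Ridgeline→Machine M7 (2130 ops/s), Juno→Machine M4 (1684 ops/s) — total 2321+1945+2130+1684 = 8080 ops/s.
Column-greedy (each instance in turn goes to its best remaining tenant) gives 6587 ops/s, worse by 1493.
Next-best assignment: Nimbus→Machine M5, Pioneer→Machine M4, Ridgeline→Machine M7, Juno→Machine M3 = 7648 ops/s.
No other one-to-one assignment exceeds 8080 ops/s.
Pioneer's own top instance is Machine M4 (2372 ops/s), but forcing Pioneer→Machine M4 and reassigning the rest optimally gives only 7648 ops/s — worse by 432.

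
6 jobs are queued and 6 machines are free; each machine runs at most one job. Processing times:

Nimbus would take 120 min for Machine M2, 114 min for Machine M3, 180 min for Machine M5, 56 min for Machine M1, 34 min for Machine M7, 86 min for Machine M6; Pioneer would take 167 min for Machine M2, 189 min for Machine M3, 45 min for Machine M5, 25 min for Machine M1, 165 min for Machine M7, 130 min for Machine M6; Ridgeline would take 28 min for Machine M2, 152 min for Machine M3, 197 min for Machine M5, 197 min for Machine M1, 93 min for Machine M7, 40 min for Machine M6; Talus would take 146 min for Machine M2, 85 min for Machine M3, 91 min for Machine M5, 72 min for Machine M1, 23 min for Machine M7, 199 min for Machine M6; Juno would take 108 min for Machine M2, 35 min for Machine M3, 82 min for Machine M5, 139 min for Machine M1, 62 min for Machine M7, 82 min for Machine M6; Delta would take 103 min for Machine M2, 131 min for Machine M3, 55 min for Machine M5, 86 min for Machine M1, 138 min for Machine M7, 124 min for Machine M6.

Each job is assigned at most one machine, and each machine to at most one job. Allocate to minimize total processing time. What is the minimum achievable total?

Treat this as an assignment problem: match each job to one machine.
Optimal: Nimbus→Machine M6 (86 min), Pioneer→Machine M1 (25 min), Ridgeline→Machine M2 (28 min), Talus→Machine M7 (23 min), Juno→Machine M3 (35 min), Delta→Machine M5 (55 min) — total 86+25+28+23+35+55 = 252 min.
Next-best assignment: Nimbus→Machine M2, Pioneer→Machine M1, Ridgeline→Machine M6, Talus→Machine M7, Juno→Machine M3, Delta→Machine M5 = 298 min.

Min total: 252 min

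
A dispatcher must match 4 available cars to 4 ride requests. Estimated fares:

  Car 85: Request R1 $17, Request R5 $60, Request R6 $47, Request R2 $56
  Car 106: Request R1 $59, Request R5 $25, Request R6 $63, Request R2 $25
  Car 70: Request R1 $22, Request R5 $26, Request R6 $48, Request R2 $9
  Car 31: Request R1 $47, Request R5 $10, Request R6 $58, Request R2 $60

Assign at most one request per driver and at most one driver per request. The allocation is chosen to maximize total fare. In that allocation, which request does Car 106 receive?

Car 106 receives Request R1.

Optimal: Car 85→Request R5 ($60), Car 106→Request R1 ($59), Car 70→Request R6 ($48), Car 31→Request R2 ($60) — total 60+59+48+60 = $227.
Next-best assignment: Car 85→Request R5, Car 106→Request R6, Car 70→Request R1, Car 31→Request R2 = $205.
No other one-to-one assignment exceeds $227.
Car 106's own top request is Request R6 ($63), but forcing Car 106→Request R6 and reassigning the rest optimally gives only $205 — worse by 22.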